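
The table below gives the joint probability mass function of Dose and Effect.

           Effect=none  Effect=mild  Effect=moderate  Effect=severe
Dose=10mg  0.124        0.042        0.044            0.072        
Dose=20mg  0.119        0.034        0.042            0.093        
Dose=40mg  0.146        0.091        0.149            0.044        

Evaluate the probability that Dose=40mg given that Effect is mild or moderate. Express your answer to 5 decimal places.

0.59701

P(Effect=mild) = 0.042 + 0.034 + 0.091 = 0.167.
P(Effect=moderate) = 0.044 + 0.042 + 0.149 = 0.235.
P(Effect ∈ {mild, moderate}) = 0.167 + 0.235 = 0.402; P(Dose=40mg, Effect ∈ {mild, moderate}) = 0.091 + 0.149 = 0.240.
P(Dose=40mg | Effect ∈ {mild, moderate}) = 0.240/0.402 = 0.59701.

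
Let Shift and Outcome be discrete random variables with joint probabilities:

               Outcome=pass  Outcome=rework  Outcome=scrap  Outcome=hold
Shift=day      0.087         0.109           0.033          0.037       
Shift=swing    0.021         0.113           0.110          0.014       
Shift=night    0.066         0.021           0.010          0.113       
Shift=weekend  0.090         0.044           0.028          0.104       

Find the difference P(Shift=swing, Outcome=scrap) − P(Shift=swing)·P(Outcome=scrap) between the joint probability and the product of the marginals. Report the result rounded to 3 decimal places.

0.063

P(Shift=swing) = 0.021 + 0.113 + 0.110 + 0.014 = 0.258.
P(Outcome=scrap) = 0.033 + 0.110 + 0.010 + 0.028 = 0.181.
P(Shift=swing, Outcome=scrap) − P(Shift=swing)P(Outcome=scrap) = 0.110 − 0.258×0.181 = 0.063.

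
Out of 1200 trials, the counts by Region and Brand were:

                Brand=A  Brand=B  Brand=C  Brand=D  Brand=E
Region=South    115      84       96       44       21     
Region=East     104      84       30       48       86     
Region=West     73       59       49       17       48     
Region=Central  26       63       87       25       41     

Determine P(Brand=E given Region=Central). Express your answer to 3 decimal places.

0.169

Total with Region=Central: 26 + 63 + 87 + 25 + 41 = 242.
P(Brand=E | Region=Central) = 41/242 = 0.169.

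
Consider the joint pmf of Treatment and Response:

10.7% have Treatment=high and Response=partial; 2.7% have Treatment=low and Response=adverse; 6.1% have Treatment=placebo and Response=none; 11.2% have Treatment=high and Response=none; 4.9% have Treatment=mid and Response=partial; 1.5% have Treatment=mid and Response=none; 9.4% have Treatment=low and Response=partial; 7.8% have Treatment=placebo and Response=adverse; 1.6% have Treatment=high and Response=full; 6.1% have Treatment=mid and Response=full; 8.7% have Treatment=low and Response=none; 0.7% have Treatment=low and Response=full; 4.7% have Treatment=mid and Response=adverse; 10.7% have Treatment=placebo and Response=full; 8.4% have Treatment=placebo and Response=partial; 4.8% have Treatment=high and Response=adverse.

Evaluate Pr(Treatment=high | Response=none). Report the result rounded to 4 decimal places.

0.4073

P(Response=none) = 0.061 + 0.087 + 0.015 + 0.112 = 0.275.
P(Treatment=high | Response=none) = 0.112/0.275 = 0.4073.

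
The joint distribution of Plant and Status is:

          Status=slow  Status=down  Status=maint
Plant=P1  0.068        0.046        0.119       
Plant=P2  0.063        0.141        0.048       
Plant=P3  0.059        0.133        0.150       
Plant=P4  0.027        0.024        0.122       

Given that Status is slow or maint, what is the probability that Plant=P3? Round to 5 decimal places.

0.31860

P(Status=slow) = 0.068 + 0.063 + 0.059 + 0.027 = 0.217.
P(Status=maint) = 0.119 + 0.048 + 0.150 + 0.122 = 0.439.
P(Status ∈ {slow, maint}) = 0.217 + 0.439 = 0.656; P(Plant=P3, Status ∈ {slow, maint}) = 0.059 + 0.150 = 0.209.
P(Plant=P3 | Status ∈ {slow, maint}) = 0.209/0.656 = 0.31860.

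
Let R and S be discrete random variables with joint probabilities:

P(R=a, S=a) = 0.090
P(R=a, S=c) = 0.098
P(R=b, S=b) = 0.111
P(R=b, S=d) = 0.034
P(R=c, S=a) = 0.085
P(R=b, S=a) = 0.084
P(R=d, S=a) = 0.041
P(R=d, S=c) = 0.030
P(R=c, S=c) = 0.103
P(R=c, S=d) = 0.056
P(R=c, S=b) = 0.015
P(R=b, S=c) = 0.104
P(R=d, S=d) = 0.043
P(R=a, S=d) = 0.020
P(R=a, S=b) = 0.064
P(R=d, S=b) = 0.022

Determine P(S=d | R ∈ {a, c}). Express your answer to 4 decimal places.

P(R=a) = 0.090 + 0.064 + 0.098 + 0.020 = 0.272.
P(R=c) = 0.085 + 0.015 + 0.103 + 0.056 = 0.259.
P(R ∈ {a, c}) = 0.272 + 0.259 = 0.531; P(S=d, R ∈ {a, c}) = 0.020 + 0.056 = 0.076.
P(S=d | R ∈ {a, c}) = 0.076/0.531 = 0.1431.

0.1431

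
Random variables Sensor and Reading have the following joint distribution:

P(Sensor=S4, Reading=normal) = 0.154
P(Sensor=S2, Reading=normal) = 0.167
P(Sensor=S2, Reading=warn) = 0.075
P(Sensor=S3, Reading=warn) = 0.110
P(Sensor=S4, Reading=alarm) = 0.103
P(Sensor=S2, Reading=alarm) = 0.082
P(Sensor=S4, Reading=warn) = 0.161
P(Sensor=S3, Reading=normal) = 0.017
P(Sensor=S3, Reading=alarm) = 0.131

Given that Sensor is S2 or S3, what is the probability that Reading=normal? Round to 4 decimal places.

0.3162

P(Sensor=S2) = 0.167 + 0.075 + 0.082 = 0.324.
P(Sensor=S3) = 0.017 + 0.110 + 0.131 = 0.258.
P(Sensor ∈ {S2, S3}) = 0.324 + 0.258 = 0.582; P(Reading=normal, Sensor ∈ {S2, S3}) = 0.167 + 0.017 = 0.184.
P(Reading=normal | Sensor ∈ {S2, S3}) = 0.184/0.582 = 0.3162.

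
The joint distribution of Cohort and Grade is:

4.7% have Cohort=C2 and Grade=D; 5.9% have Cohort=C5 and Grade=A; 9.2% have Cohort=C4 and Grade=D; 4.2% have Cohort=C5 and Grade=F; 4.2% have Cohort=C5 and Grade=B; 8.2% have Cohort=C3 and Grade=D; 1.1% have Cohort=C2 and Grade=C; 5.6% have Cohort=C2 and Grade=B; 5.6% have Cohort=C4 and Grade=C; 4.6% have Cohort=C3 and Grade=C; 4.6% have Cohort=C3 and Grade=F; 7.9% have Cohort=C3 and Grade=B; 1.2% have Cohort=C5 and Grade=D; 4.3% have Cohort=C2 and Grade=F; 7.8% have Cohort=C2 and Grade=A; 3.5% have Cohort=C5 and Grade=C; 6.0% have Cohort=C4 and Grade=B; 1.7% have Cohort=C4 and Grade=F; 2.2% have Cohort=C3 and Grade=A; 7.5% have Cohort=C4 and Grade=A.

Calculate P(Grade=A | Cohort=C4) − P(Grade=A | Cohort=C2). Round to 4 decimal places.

P(Cohort=C4) = 0.075 + 0.060 + 0.056 + 0.092 + 0.017 = 0.300; P(Grade=A | Cohort=C4) = 0.075/0.300 = 0.25000.
P(Cohort=C2) = 0.078 + 0.056 + 0.011 + 0.047 + 0.043 = 0.235; P(Grade=A | Cohort=C2) = 0.078/0.235 = 0.33191.
Difference = -0.0819.

-0.0819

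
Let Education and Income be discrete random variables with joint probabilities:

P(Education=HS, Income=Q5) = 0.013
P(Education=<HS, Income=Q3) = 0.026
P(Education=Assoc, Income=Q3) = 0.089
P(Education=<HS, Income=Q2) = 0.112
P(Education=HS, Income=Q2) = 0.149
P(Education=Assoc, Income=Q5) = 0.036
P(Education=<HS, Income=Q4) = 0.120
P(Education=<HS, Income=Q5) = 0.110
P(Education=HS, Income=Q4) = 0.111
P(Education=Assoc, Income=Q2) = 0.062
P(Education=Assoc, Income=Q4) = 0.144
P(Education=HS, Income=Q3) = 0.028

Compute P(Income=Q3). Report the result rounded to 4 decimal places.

0.1430

P(Income=Q3) = 0.026 + 0.028 + 0.089 = 0.143.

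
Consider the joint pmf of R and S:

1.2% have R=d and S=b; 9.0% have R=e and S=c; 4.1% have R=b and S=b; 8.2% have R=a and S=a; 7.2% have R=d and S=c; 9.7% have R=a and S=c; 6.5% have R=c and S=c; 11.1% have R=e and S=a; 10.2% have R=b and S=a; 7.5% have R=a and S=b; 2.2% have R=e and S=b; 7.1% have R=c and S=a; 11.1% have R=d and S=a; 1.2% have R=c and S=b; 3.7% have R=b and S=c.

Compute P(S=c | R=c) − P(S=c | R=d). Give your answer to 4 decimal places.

0.0700

P(R=c) = 0.071 + 0.012 + 0.065 = 0.148; P(S=c | R=c) = 0.065/0.148 = 0.43919.
P(R=d) = 0.111 + 0.012 + 0.072 = 0.195; P(S=c | R=d) = 0.072/0.195 = 0.36923.
Difference = 0.0700.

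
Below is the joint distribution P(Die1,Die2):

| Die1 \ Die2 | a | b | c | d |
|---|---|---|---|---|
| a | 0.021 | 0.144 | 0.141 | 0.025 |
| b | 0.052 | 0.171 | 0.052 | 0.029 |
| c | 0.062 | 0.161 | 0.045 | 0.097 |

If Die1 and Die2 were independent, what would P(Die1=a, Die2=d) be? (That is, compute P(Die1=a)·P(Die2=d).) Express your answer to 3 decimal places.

P(Die1=a) = 0.021 + 0.144 + 0.141 + 0.025 = 0.331.
P(Die2=d) = 0.025 + 0.029 + 0.097 = 0.151.
Product: 0.331 × 0.151 = 0.050.

0.050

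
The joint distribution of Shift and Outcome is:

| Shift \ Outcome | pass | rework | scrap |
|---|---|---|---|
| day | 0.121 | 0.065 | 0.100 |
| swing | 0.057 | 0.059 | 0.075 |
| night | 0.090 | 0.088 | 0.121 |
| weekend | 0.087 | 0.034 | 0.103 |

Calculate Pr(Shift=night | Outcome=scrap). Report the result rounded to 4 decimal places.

0.3033

P(Outcome=scrap) = 0.100 + 0.075 + 0.121 + 0.103 = 0.399.
P(Shift=night | Outcome=scrap) = 0.121/0.399 = 0.3033.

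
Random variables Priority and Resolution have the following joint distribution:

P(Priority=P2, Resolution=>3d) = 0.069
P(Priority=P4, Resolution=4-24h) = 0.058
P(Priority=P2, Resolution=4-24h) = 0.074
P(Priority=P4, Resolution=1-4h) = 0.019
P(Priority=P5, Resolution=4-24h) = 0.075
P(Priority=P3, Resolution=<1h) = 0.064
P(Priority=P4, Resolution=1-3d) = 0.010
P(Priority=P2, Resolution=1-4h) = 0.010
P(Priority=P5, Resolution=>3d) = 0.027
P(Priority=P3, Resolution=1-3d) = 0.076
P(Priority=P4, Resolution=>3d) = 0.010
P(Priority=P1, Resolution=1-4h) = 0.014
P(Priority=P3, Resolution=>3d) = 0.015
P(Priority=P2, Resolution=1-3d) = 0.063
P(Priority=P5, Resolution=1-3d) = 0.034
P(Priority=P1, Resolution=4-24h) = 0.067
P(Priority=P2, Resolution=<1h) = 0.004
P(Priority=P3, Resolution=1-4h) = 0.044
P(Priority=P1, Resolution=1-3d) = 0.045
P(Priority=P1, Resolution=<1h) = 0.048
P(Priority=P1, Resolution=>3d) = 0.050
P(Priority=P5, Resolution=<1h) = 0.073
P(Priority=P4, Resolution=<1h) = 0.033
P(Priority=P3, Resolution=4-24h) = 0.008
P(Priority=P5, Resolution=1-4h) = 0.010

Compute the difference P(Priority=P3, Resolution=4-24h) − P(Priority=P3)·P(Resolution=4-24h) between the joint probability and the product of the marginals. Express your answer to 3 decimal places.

-0.050

P(Priority=P3) = 0.064 + 0.044 + 0.008 + 0.076 + 0.015 = 0.207.
P(Resolution=4-24h) = 0.067 + 0.074 + 0.008 + 0.058 + 0.075 = 0.282.
P(Priority=P3, Resolution=4-24h) − P(Priority=P3)P(Resolution=4-24h) = 0.008 − 0.207×0.282 = -0.050.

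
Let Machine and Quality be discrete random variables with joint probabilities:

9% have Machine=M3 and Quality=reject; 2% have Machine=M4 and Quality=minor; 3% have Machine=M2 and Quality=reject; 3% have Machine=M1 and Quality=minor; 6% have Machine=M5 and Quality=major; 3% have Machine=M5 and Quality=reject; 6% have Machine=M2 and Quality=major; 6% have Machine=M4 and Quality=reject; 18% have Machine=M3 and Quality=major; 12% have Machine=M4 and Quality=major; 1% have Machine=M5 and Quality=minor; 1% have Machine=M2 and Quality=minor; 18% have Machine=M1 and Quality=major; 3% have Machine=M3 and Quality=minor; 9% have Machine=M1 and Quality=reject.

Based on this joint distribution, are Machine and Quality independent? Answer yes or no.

yes

Every cell satisfies P(Machine,Quality) = P(Machine)·P(Quality). For instance P(Machine=M2) = 0.10, P(Quality=minor) = 0.10, and 0.10×0.10 = 0.01 matches the joint entry. So Machine and Quality are independent.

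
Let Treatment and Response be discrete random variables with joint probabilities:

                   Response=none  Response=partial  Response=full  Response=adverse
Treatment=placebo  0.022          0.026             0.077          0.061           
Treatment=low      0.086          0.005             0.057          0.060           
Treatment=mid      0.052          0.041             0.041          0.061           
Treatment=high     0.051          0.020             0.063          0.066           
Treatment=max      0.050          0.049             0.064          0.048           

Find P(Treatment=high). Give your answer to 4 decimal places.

P(Treatment=high) = 0.051 + 0.020 + 0.063 + 0.066 = 0.200.

0.2000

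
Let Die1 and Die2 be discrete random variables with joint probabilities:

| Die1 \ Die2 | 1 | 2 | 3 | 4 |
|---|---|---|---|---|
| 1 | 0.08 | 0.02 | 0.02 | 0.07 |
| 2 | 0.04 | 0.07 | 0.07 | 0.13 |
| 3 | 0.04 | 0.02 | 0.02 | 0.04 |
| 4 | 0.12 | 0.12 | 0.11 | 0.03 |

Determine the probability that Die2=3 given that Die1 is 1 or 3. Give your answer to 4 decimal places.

0.1290

P(Die1=1) = 0.08 + 0.02 + 0.02 + 0.07 = 0.19.
P(Die1=3) = 0.04 + 0.02 + 0.02 + 0.04 = 0.12.
P(Die1 ∈ {1, 3}) = 0.19 + 0.12 = 0.31; P(Die2=3, Die1 ∈ {1, 3}) = 0.02 + 0.02 = 0.04.
P(Die2=3 | Die1 ∈ {1, 3}) = 0.04/0.31 = 0.1290.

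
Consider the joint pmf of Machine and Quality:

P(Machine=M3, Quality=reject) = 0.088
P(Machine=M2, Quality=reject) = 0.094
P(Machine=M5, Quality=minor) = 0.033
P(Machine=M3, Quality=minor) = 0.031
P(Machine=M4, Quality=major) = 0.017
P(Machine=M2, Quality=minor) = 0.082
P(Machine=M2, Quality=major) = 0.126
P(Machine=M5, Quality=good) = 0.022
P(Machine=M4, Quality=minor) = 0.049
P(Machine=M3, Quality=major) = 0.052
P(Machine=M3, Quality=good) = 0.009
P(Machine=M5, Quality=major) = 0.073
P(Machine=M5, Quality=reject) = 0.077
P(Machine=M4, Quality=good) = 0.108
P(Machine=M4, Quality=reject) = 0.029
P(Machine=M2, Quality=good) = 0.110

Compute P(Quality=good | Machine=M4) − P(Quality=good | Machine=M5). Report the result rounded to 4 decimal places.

P(Machine=M4) = 0.108 + 0.049 + 0.017 + 0.029 = 0.203; P(Quality=good | Machine=M4) = 0.108/0.203 = 0.53202.
P(Machine=M5) = 0.022 + 0.033 + 0.073 + 0.077 = 0.205; P(Quality=good | Machine=M5) = 0.022/0.205 = 0.10732.
Difference = 0.4247.

0.4247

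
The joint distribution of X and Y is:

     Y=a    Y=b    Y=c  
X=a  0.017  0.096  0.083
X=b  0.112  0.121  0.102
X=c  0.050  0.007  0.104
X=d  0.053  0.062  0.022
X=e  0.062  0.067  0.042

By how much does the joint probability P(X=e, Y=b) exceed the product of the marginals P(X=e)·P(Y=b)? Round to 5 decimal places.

P(X=e) = 0.062 + 0.067 + 0.042 = 0.171.
P(Y=b) = 0.096 + 0.121 + 0.007 + 0.062 + 0.067 = 0.353.
P(X=e, Y=b) − P(X=e)P(Y=b) = 0.067 − 0.171×0.353 = 0.00664.

0.00664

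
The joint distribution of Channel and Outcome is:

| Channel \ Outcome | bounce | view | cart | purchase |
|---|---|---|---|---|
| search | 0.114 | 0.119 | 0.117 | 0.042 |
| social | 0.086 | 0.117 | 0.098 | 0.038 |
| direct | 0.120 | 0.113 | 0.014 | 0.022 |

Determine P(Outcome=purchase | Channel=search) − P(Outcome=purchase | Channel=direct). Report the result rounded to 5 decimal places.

P(Channel=search) = 0.114 + 0.119 + 0.117 + 0.042 = 0.392; P(Outcome=purchase | Channel=search) = 0.042/0.392 = 0.107143.
P(Channel=direct) = 0.120 + 0.113 + 0.014 + 0.022 = 0.269; P(Outcome=purchase | Channel=direct) = 0.022/0.269 = 0.081784.
Difference = 0.02536.

0.02536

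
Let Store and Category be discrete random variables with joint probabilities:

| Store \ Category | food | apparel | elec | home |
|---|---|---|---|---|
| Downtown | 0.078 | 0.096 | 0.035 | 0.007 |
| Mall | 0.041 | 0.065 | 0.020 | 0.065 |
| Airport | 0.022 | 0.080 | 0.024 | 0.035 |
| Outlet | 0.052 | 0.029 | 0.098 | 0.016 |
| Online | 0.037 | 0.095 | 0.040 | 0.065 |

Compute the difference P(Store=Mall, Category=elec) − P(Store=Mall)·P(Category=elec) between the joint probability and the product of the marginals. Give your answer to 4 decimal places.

-0.0214

P(Store=Mall) = 0.041 + 0.065 + 0.020 + 0.065 = 0.191.
P(Category=elec) = 0.035 + 0.020 + 0.024 + 0.098 + 0.040 = 0.217.
P(Store=Mall, Category=elec) − P(Store=Mall)P(Category=elec) = 0.020 − 0.191×0.217 = -0.0214.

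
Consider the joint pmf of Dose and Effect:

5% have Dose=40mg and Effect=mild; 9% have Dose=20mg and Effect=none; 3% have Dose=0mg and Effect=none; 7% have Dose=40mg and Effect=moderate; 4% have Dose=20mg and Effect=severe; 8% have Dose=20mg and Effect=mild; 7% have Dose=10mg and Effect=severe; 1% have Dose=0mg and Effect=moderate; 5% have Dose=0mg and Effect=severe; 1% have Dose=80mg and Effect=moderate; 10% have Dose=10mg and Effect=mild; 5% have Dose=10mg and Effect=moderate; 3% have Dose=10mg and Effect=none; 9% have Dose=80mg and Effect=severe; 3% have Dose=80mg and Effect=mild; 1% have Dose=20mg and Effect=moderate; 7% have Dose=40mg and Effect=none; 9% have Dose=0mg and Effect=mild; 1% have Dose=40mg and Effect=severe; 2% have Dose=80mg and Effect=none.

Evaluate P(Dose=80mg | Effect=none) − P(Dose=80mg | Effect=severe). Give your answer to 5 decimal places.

P(Effect=none) = 0.03 + 0.03 + 0.09 + 0.07 + 0.02 = 0.24; P(Dose=80mg | Effect=none) = 0.02/0.24 = 0.083333.
P(Effect=severe) = 0.05 + 0.07 + 0.04 + 0.01 + 0.09 = 0.26; P(Dose=80mg | Effect=severe) = 0.09/0.26 = 0.346154.
Difference = -0.26282.

-0.26282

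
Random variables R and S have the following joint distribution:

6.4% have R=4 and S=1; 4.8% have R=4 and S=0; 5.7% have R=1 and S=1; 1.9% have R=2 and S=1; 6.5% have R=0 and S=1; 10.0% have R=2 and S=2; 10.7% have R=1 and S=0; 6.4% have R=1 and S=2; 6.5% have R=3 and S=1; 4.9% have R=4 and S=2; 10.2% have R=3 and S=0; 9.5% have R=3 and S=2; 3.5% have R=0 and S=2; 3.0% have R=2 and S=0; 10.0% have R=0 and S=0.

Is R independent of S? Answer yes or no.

P(R=2) = 0.149 and P(S=2) = 0.343, so their product is 0.05111, but P(R=2, S=2) = 0.100. Since these differ, R and S are not independent.

no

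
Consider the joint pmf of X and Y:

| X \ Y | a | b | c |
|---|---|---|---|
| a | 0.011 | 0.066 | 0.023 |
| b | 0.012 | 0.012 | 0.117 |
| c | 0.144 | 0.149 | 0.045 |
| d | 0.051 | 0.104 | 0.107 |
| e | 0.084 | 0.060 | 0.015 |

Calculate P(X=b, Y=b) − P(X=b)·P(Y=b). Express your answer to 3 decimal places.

-0.043

P(X=b) = 0.012 + 0.012 + 0.117 = 0.141.
P(Y=b) = 0.066 + 0.012 + 0.149 + 0.104 + 0.060 = 0.391.
P(X=b, Y=b) − P(X=b)P(Y=b) = 0.012 − 0.141×0.391 = -0.043.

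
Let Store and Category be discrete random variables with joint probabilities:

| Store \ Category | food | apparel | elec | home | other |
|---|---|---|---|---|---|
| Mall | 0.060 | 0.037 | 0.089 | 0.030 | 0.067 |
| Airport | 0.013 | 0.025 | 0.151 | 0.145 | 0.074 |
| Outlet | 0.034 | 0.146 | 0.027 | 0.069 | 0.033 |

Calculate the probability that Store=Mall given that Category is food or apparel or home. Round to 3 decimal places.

P(Category=food) = 0.060 + 0.013 + 0.034 = 0.107.
P(Category=apparel) = 0.037 + 0.025 + 0.146 = 0.208.
P(Category=home) = 0.030 + 0.145 + 0.069 = 0.244.
P(Category ∈ {food, apparel, home}) = 0.107 + 0.208 + 0.244 = 0.559; P(Store=Mall, Category ∈ {food, apparel, home}) = 0.060 + 0.037 + 0.030 = 0.127.
P(Store=Mall | Category ∈ {food, apparel, home}) = 0.127/0.559 = 0.227.

0.227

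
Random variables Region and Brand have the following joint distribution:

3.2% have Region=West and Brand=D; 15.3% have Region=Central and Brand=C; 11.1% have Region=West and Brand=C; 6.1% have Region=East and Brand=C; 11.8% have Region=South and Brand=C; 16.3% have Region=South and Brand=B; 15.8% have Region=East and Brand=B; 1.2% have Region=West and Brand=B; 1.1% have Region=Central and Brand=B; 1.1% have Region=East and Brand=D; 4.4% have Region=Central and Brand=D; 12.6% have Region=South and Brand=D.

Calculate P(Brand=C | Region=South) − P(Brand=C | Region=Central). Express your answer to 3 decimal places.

P(Region=South) = 0.163 + 0.118 + 0.126 = 0.407; P(Brand=C | Region=South) = 0.118/0.407 = 0.2899.
P(Region=Central) = 0.011 + 0.153 + 0.044 = 0.208; P(Brand=C | Region=Central) = 0.153/0.208 = 0.7356.
Difference = -0.446.

-0.446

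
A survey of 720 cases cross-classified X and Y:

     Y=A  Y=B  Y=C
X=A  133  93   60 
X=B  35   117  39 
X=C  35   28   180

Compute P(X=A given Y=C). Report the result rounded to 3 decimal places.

0.215

Total with Y=C: 60 + 39 + 180 = 279.
P(X=A | Y=C) = 60/279 = 0.215.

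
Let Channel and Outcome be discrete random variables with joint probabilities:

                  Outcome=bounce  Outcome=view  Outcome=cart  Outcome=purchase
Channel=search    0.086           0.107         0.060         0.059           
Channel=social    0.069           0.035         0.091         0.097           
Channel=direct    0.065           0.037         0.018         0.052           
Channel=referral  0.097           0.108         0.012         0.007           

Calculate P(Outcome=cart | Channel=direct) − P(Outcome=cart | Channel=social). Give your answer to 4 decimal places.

-0.2070

P(Channel=direct) = 0.065 + 0.037 + 0.018 + 0.052 = 0.172; P(Outcome=cart | Channel=direct) = 0.018/0.172 = 0.10465.
P(Channel=social) = 0.069 + 0.035 + 0.091 + 0.097 = 0.292; P(Outcome=cart | Channel=social) = 0.091/0.292 = 0.31164.
Difference = -0.2070.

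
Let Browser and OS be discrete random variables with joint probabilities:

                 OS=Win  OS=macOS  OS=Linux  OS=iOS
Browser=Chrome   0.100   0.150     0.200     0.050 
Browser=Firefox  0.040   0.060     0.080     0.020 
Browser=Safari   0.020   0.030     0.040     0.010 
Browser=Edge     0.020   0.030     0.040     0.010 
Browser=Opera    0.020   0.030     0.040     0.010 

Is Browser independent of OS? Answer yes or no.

yes

Every cell satisfies P(Browser,OS) = P(Browser)·P(OS). For instance P(Browser=Opera) = 0.100, P(OS=iOS) = 0.100, and 0.100×0.100 = 0.010 matches the joint entry. So Browser and OS are independent.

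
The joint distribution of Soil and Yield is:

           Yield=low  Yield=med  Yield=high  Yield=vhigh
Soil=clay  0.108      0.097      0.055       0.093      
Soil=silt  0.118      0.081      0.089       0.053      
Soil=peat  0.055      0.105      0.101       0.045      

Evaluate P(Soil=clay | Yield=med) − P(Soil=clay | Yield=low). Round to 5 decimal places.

P(Yield=med) = 0.097 + 0.081 + 0.105 = 0.283; P(Soil=clay | Yield=med) = 0.097/0.283 = 0.342756.
P(Yield=low) = 0.108 + 0.118 + 0.055 = 0.281; P(Soil=clay | Yield=low) = 0.108/0.281 = 0.384342.
Difference = -0.04159.

-0.04159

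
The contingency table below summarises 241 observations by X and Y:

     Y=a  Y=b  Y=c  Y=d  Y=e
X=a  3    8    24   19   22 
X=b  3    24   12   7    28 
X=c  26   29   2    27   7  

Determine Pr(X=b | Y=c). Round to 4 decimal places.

Total with Y=c: 24 + 12 + 2 = 38.
P(X=b | Y=c) = 12/38 = 0.3158.

0.3158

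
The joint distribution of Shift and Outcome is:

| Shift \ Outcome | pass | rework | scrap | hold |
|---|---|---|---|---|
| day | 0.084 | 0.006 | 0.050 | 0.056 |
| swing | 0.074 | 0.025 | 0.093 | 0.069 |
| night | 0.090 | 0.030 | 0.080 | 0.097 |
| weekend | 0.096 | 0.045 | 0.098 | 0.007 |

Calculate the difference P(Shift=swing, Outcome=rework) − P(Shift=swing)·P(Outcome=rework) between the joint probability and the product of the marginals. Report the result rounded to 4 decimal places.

P(Shift=swing) = 0.074 + 0.025 + 0.093 + 0.069 = 0.261.
P(Outcome=rework) = 0.006 + 0.025 + 0.030 + 0.045 = 0.106.
P(Shift=swing, Outcome=rework) − P(Shift=swing)P(Outcome=rework) = 0.025 − 0.261×0.106 = -0.0027.

-0.0027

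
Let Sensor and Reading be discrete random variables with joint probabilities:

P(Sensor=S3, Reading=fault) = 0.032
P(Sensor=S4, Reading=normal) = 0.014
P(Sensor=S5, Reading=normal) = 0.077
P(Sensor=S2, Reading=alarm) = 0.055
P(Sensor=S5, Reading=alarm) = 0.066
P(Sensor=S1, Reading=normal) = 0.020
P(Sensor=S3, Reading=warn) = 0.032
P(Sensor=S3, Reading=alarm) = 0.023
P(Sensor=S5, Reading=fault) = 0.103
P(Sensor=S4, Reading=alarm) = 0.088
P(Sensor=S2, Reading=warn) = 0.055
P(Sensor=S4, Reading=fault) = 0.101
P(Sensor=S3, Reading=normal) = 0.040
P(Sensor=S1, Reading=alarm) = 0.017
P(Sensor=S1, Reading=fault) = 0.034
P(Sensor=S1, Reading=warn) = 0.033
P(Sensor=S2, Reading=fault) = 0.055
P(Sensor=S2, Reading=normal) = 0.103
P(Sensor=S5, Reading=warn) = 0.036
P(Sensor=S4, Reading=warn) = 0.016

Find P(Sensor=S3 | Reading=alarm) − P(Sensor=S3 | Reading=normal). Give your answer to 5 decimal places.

-0.06511

P(Reading=alarm) = 0.017 + 0.055 + 0.023 + 0.088 + 0.066 = 0.249; P(Sensor=S3 | Reading=alarm) = 0.023/0.249 = 0.092369.
P(Reading=normal) = 0.020 + 0.103 + 0.040 + 0.014 + 0.077 = 0.254; P(Sensor=S3 | Reading=normal) = 0.040/0.254 = 0.157480.
Difference = -0.06511.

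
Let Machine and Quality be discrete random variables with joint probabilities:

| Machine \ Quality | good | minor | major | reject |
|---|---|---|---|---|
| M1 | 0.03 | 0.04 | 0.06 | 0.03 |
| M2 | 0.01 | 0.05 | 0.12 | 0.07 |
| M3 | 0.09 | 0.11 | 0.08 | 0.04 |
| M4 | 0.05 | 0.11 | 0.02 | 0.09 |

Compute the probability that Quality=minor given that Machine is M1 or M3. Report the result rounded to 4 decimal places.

0.3125

P(Machine=M1) = 0.03 + 0.04 + 0.06 + 0.03 = 0.16.
P(Machine=M3) = 0.09 + 0.11 + 0.08 + 0.04 = 0.32.
P(Machine ∈ {M1, M3}) = 0.16 + 0.32 = 0.48; P(Quality=minor, Machine ∈ {M1, M3}) = 0.04 + 0.11 = 0.15.
P(Quality=minor | Machine ∈ {M1, M3}) = 0.15/0.48 = 0.3125.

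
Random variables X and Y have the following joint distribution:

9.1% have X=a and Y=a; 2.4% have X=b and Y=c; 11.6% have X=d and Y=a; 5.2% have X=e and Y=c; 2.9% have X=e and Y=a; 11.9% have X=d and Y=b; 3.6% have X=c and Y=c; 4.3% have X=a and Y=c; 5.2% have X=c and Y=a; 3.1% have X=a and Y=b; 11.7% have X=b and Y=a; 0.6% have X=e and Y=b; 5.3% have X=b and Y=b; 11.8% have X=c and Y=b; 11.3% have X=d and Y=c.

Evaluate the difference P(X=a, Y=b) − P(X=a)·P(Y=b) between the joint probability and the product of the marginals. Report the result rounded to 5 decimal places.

-0.02296

P(X=a) = 0.091 + 0.031 + 0.043 = 0.165.
P(Y=b) = 0.031 + 0.053 + 0.118 + 0.119 + 0.006 = 0.327.
P(X=a, Y=b) − P(X=a)P(Y=b) = 0.031 − 0.165×0.327 = -0.02296.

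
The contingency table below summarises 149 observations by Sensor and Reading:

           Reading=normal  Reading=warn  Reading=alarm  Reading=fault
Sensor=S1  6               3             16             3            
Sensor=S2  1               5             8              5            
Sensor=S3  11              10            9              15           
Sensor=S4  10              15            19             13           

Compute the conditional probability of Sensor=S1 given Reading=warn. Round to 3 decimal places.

0.091

Total with Reading=warn: 3 + 5 + 10 + 15 = 33.
P(Sensor=S1 | Reading=warn) = 3/33 = 0.091.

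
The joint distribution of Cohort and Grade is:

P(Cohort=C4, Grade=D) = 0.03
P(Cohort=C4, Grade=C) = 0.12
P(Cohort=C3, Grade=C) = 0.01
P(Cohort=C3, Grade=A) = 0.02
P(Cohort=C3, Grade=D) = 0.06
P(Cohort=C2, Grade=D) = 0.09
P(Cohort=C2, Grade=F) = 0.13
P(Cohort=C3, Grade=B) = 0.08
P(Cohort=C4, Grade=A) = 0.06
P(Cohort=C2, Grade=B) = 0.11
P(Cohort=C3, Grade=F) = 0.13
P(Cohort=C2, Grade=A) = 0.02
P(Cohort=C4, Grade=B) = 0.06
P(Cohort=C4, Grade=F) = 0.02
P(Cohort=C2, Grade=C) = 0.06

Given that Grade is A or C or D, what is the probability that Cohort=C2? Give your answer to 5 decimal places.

P(Grade=A) = 0.02 + 0.02 + 0.06 = 0.10.
P(Grade=C) = 0.06 + 0.01 + 0.12 = 0.19.
P(Grade=D) = 0.09 + 0.06 + 0.03 = 0.18.
P(Grade ∈ {A, C, D}) = 0.10 + 0.19 + 0.18 = 0.47; P(Cohort=C2, Grade ∈ {A, C, D}) = 0.02 + 0.06 + 0.09 = 0.17.
P(Cohort=C2 | Grade ∈ {A, C, D}) = 0.17/0.47 = 0.36170.

0.36170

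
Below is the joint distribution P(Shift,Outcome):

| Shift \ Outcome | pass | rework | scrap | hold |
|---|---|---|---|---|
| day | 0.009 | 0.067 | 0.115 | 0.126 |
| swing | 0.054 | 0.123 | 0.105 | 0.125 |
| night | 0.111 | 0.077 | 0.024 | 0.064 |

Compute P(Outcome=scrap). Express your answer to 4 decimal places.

0.2440

P(Outcome=scrap) = 0.115 + 0.105 + 0.024 = 0.244.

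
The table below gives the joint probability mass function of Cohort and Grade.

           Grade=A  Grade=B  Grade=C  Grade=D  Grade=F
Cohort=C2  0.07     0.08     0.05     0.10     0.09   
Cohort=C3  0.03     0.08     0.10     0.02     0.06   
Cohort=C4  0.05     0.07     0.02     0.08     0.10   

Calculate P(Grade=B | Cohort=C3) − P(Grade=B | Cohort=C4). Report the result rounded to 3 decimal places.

0.057

P(Cohort=C3) = 0.03 + 0.08 + 0.10 + 0.02 + 0.06 = 0.29; P(Grade=B | Cohort=C3) = 0.08/0.29 = 0.2759.
P(Cohort=C4) = 0.05 + 0.07 + 0.02 + 0.08 + 0.10 = 0.32; P(Grade=B | Cohort=C4) = 0.07/0.32 = 0.2188.
Difference = 0.057.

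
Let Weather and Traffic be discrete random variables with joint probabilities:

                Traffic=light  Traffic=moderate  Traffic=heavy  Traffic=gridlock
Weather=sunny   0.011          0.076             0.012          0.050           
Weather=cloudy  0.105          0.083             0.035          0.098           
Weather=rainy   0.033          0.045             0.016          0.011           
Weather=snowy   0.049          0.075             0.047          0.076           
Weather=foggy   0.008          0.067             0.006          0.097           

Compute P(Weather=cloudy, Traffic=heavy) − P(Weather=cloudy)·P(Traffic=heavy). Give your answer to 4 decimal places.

-0.0022

P(Weather=cloudy) = 0.105 + 0.083 + 0.035 + 0.098 = 0.321.
P(Traffic=heavy) = 0.012 + 0.035 + 0.016 + 0.047 + 0.006 = 0.116.
P(Weather=cloudy, Traffic=heavy) − P(Weather=cloudy)P(Traffic=heavy) = 0.035 − 0.321×0.116 = -0.0022.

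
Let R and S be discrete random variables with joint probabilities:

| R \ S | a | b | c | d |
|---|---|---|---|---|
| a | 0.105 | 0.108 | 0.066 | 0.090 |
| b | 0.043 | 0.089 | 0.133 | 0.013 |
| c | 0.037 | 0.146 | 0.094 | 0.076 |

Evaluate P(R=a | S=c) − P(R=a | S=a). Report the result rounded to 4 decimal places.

-0.3423

P(S=c) = 0.066 + 0.133 + 0.094 = 0.293; P(R=a | S=c) = 0.066/0.293 = 0.22526.
P(S=a) = 0.105 + 0.043 + 0.037 = 0.185; P(R=a | S=a) = 0.105/0.185 = 0.56757.
Difference = -0.3423.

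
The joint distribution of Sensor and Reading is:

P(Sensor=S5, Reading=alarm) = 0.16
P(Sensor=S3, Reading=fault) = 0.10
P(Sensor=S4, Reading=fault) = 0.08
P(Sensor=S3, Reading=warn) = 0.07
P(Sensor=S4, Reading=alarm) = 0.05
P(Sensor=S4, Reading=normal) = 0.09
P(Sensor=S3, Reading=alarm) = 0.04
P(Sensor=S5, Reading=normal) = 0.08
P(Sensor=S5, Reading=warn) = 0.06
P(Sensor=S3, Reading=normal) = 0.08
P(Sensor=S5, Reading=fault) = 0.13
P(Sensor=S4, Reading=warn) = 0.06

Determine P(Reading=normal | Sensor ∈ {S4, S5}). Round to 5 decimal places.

P(Sensor=S4) = 0.09 + 0.06 + 0.05 + 0.08 = 0.28.
P(Sensor=S5) = 0.08 + 0.06 + 0.16 + 0.13 = 0.43.
P(Sensor ∈ {S4, S5}) = 0.28 + 0.43 = 0.71; P(Reading=normal, Sensor ∈ {S4, S5}) = 0.09 + 0.08 = 0.17.
P(Reading=normal | Sensor ∈ {S4, S5}) = 0.17/0.71 = 0.23944.

0.23944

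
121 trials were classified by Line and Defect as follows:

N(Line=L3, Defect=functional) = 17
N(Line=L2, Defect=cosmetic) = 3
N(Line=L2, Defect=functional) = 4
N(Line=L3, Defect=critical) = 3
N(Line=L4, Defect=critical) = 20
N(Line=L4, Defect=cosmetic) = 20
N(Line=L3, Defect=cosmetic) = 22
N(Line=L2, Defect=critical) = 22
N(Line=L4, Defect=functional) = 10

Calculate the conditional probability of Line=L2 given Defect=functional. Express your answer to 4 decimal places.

Total with Defect=functional: 4 + 17 + 10 = 31.
P(Line=L2 | Defect=functional) = 4/31 = 0.1290.

0.1290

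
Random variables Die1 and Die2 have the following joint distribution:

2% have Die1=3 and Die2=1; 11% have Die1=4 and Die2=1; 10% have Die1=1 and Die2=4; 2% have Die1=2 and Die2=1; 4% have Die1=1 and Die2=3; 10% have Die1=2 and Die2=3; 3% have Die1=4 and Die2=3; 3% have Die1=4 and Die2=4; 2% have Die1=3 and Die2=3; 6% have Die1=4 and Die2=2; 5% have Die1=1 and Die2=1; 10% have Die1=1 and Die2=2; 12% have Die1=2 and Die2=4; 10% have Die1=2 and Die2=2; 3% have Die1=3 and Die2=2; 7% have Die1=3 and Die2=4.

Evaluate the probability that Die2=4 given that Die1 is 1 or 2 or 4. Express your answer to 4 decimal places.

0.2907

P(Die1=1) = 0.05 + 0.10 + 0.04 + 0.10 = 0.29.
P(Die1=2) = 0.02 + 0.10 + 0.10 + 0.12 = 0.34.
P(Die1=4) = 0.11 + 0.06 + 0.03 + 0.03 = 0.23.
P(Die1 ∈ {1, 2, 4}) = 0.29 + 0.34 + 0.23 = 0.86; P(Die2=4, Die1 ∈ {1, 2, 4}) = 0.10 + 0.12 + 0.03 = 0.25.
P(Die2=4 | Die1 ∈ {1, 2, 4}) = 0.25/0.86 = 0.2907.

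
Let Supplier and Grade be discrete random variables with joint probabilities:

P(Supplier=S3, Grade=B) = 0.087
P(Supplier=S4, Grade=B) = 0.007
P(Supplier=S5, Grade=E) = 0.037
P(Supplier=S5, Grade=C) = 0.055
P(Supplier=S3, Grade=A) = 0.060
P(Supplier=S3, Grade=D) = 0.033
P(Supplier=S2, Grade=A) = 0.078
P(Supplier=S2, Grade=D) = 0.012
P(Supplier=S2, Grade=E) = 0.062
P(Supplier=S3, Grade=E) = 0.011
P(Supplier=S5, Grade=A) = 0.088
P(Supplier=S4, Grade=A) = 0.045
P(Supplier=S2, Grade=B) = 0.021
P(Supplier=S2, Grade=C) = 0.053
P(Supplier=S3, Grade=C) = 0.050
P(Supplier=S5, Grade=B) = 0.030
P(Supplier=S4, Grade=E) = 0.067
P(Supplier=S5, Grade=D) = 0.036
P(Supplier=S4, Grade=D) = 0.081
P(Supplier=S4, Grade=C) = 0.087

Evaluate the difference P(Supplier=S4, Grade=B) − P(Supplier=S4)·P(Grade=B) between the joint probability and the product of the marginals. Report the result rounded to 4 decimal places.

-0.0346

P(Supplier=S4) = 0.045 + 0.007 + 0.087 + 0.081 + 0.067 = 0.287.
P(Grade=B) = 0.021 + 0.087 + 0.007 + 0.030 = 0.145.
P(Supplier=S4, Grade=B) − P(Supplier=S4)P(Grade=B) = 0.007 − 0.287×0.145 = -0.0346.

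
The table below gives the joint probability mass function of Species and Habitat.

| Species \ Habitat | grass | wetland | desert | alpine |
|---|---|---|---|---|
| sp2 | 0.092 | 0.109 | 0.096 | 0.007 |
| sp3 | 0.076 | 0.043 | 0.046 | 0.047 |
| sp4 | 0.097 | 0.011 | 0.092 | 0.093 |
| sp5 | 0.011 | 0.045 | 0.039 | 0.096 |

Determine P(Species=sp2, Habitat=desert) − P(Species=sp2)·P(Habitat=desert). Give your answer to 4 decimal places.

0.0130

P(Species=sp2) = 0.092 + 0.109 + 0.096 + 0.007 = 0.304.
P(Habitat=desert) = 0.096 + 0.046 + 0.092 + 0.039 = 0.273.
P(Species=sp2, Habitat=desert) − P(Species=sp2)P(Habitat=desert) = 0.096 − 0.304×0.273 = 0.0130.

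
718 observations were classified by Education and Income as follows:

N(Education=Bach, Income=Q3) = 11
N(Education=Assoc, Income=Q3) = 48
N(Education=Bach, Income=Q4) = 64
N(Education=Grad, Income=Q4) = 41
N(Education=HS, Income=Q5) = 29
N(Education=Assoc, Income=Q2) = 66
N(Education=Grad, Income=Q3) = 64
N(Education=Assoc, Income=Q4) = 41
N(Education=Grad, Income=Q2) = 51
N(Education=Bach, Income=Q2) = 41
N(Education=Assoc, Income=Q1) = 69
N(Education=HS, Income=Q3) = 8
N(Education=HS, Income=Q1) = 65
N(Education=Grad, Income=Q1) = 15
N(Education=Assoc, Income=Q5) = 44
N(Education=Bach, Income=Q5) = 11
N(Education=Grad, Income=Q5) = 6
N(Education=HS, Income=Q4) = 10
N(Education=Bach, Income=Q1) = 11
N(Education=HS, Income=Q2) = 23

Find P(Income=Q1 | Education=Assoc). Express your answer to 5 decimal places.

0.25746

Total with Education=Assoc: 69 + 66 + 48 + 41 + 44 = 268.
P(Income=Q1 | Education=Assoc) = 69/268 = 0.25746.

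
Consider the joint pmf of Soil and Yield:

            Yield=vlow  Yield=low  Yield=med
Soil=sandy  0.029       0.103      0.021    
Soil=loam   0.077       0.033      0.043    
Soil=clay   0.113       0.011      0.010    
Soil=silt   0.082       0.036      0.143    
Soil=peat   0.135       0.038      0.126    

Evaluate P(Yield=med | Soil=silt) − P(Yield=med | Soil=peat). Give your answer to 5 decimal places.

P(Soil=silt) = 0.082 + 0.036 + 0.143 = 0.261; P(Yield=med | Soil=silt) = 0.143/0.261 = 0.547893.
P(Soil=peat) = 0.135 + 0.038 + 0.126 = 0.299; P(Yield=med | Soil=peat) = 0.126/0.299 = 0.421405.
Difference = 0.12649.

0.12649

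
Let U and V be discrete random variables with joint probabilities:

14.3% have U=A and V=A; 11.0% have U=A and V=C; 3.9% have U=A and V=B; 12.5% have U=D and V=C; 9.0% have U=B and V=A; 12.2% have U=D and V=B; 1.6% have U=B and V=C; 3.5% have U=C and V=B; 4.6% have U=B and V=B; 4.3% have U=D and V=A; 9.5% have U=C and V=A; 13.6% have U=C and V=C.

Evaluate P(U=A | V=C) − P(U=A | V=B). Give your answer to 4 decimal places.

P(V=C) = 0.110 + 0.016 + 0.136 + 0.125 = 0.387; P(U=A | V=C) = 0.110/0.387 = 0.28424.
P(V=B) = 0.039 + 0.046 + 0.035 + 0.122 = 0.242; P(U=A | V=B) = 0.039/0.242 = 0.16116.
Difference = 0.1231.

0.1231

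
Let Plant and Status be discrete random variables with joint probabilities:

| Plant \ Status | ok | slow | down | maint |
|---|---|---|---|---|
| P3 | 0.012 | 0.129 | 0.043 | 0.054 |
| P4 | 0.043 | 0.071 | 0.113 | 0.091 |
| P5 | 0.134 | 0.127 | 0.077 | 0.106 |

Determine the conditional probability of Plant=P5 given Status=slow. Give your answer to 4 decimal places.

0.3884

P(Status=slow) = 0.129 + 0.071 + 0.127 = 0.327.
P(Plant=P5 | Status=slow) = 0.127/0.327 = 0.3884.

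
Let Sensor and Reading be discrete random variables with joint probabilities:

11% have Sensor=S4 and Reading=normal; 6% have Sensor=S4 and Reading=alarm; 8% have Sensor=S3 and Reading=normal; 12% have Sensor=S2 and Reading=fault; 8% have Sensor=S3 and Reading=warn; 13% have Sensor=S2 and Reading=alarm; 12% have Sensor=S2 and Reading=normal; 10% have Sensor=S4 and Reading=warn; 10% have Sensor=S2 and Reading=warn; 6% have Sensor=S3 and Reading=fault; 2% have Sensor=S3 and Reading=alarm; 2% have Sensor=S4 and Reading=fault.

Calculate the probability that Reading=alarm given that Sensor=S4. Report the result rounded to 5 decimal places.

0.20690

P(Sensor=S4) = 0.11 + 0.10 + 0.06 + 0.02 = 0.29.
P(Reading=alarm | Sensor=S4) = 0.06/0.29 = 0.20690.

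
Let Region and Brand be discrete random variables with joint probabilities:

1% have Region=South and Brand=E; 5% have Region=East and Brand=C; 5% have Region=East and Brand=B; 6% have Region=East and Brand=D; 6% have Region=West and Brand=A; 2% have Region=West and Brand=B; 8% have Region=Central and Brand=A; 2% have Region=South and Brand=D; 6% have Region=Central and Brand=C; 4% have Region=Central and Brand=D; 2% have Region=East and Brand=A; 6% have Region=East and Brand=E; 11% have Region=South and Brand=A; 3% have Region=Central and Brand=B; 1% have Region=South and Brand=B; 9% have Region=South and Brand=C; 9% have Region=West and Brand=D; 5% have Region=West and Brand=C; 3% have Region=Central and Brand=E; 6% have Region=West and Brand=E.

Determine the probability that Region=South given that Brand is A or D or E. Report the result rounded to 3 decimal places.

0.219

P(Brand=A) = 0.11 + 0.02 + 0.06 + 0.08 = 0.27.
P(Brand=D) = 0.02 + 0.06 + 0.09 + 0.04 = 0.21.
P(Brand=E) = 0.01 + 0.06 + 0.06 + 0.03 = 0.16.
P(Brand ∈ {A, D, E}) = 0.27 + 0.21 + 0.16 = 0.64; P(Region=South, Brand ∈ {A, D, E}) = 0.11 + 0.02 + 0.01 = 0.14.
P(Region=South | Brand ∈ {A, D, E}) = 0.14/0.64 = 0.219.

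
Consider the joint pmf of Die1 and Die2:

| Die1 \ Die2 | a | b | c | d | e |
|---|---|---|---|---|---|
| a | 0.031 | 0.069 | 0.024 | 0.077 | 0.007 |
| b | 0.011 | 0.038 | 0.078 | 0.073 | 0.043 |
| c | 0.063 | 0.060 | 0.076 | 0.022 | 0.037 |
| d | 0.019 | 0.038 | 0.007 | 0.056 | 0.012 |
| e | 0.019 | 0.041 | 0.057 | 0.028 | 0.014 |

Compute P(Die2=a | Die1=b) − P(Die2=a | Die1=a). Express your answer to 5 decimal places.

P(Die1=b) = 0.011 + 0.038 + 0.078 + 0.073 + 0.043 = 0.243; P(Die2=a | Die1=b) = 0.011/0.243 = 0.045267.
P(Die1=a) = 0.031 + 0.069 + 0.024 + 0.077 + 0.007 = 0.208; P(Die2=a | Die1=a) = 0.031/0.208 = 0.149038.
Difference = -0.10377.

-0.10377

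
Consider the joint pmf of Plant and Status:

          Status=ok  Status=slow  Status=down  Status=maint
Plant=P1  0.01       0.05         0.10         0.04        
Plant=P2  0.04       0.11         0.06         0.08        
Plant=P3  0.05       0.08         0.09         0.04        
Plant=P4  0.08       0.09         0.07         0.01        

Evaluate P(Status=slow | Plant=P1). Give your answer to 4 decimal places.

0.2500

P(Plant=P1) = 0.01 + 0.05 + 0.10 + 0.04 = 0.20.
P(Status=slow | Plant=P1) = 0.05/0.20 = 0.2500.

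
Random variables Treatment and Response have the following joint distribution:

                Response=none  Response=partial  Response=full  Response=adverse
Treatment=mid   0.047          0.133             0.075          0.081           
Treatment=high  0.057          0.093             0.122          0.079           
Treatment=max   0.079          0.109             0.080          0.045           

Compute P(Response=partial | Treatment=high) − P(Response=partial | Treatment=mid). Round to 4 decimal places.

P(Treatment=high) = 0.057 + 0.093 + 0.122 + 0.079 = 0.351; P(Response=partial | Treatment=high) = 0.093/0.351 = 0.26496.
P(Treatment=mid) = 0.047 + 0.133 + 0.075 + 0.081 = 0.336; P(Response=partial | Treatment=mid) = 0.133/0.336 = 0.39583.
Difference = -0.1309.

-0.1309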